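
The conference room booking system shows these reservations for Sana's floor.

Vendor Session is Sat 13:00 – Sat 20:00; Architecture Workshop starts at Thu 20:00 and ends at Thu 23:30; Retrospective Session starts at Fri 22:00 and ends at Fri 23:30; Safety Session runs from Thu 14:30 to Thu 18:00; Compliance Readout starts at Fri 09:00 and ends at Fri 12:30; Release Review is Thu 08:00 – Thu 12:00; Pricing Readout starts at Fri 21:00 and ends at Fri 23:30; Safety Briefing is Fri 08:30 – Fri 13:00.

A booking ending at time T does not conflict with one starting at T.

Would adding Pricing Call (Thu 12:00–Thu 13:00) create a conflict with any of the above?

Release Review: ends Thu 12:00 at or before Pricing Call starts Thu 12:00 → clear.
Safety Session: starts Thu 14:30 at or after Pricing Call ends Thu 13:00 → clear.
Architecture Workshop: starts Thu 20:00 at or after Pricing Call ends Thu 13:00 → clear.
Safety Briefing: starts Fri 08:30 at or after Pricing Call ends Thu 13:00 → clear.
Compliance Readout: starts Fri 09:00 at or after Pricing Call ends Thu 13:00 → clear.
Pricing Readout: starts Fri 21:00 at or after Pricing Call ends Thu 13:00 → clear.
Retrospective Session: starts Fri 22:00 at or after Pricing Call ends Thu 13:00 → clear.
Vendor Session: starts Sat 13:00 at or after Pricing Call ends Thu 13:00 → clear.

No — it doesn't clash with anything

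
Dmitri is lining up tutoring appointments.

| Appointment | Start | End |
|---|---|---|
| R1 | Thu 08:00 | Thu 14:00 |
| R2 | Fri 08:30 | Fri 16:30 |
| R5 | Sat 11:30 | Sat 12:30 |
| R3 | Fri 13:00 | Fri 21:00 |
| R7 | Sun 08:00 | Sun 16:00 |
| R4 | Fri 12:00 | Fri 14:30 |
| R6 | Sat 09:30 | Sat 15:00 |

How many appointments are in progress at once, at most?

3

Walk through starts and ends in time order (an end at T is processed before a start at T):
Thu 08:00 start R1 → 1
Thu 14:00 end R1 → 0
Fri 08:30 start R2 → 1
Fri 12:00 start R4 → 2
Fri 13:00 start R3 → 3
Fri 14:30 end R4 → 2
Fri 16:30 end R2 → 1
Fri 21:00 end R3 → 0
Sat 09:30 start R6 → 1
Sat 11:30 start R5 → 2
Sat 12:30 end R5 → 1
Sat 15:00 end R6 → 0
Sun 08:00 start R7 → 1
Sun 16:00 end R7 → 0
Peak is 3, at Fri 13:00 (R2, R3, R4).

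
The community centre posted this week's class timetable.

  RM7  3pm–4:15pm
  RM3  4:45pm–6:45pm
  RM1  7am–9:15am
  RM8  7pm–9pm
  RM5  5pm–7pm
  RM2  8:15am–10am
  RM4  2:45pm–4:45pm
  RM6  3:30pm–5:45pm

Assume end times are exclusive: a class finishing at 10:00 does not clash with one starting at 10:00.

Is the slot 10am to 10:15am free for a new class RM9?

Yes — the slot is free

RM1: ends 9:15am at or before RM9 starts 10am → clear.
RM2: ends 10am at or before RM9 starts 10am → clear.
RM4: starts 2:45pm at or after RM9 ends 10:15am → clear.
RM7: starts 3pm at or after RM9 ends 10:15am → clear.
RM6: starts 3:30pm at or after RM9 ends 10:15am → clear.
RM3: starts 4:45pm at or after RM9 ends 10:15am → clear.
RM5: starts 5pm at or after RM9 ends 10:15am → clear.
RM8: starts 7pm at or after RM9 ends 10:15am → clear.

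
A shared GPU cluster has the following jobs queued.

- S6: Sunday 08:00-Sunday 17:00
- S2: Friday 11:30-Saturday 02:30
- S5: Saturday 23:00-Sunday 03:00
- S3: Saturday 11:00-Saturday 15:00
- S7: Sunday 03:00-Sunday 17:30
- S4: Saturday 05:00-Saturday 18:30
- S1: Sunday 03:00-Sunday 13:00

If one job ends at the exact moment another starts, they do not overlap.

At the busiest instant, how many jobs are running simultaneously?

Sweep the timeline, counting +1 at each start and −1 at each end (ends before starts at a tie):
Friday 11:30 start S2 → 1
Saturday 02:30 end S2 → 0
Saturday 05:00 start S4 → 1
Saturday 11:00 start S3 → 2
Saturday 15:00 end S3 → 1
Saturday 18:30 end S4 → 0
Saturday 23:00 start S5 → 1
Sunday 03:00 end S5 → 0
Sunday 03:00 start S1 → 1
Sunday 03:00 start S7 → 2
Sunday 08:00 start S6 → 3
Sunday 13:00 end S1 → 2
Sunday 17:00 end S6 → 1
Sunday 17:30 end S7 → 0
Peak is 3, at Sunday 08:00 (S1, S6, S7).

3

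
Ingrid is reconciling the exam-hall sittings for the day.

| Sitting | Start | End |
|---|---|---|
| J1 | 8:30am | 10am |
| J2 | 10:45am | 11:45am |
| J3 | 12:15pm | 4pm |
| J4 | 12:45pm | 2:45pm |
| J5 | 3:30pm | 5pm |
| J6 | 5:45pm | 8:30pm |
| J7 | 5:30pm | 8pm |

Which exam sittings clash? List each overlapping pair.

Sorted by start: J1, J2, J3, J4, J5, J7, J6.
J2 starts after J1 ends, so J1 has no further overlaps.
J3 starts after J2 ends, so J2 has no further overlaps.
J4 starts before J3 ends → J3 and J4 overlap.
J5 starts before J3 ends → J3 and J5 overlap.
J7 starts after J3 ends, so J3 has no further overlaps.
J5 starts after J4 ends, so J4 has no further overlaps.
J7 starts after J5 ends, so J5 has no further overlaps.
J6 starts before J7 ends → J7 and J6 overlap.

J3 & J4, J3 & J5, J6 & J7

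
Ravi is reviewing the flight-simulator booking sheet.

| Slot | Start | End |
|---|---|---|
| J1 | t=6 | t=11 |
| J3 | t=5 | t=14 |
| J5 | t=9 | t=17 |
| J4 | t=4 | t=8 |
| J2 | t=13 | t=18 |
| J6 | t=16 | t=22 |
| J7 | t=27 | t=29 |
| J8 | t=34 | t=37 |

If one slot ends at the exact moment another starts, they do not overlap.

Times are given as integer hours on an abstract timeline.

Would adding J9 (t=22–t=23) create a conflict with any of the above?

No — it doesn't clash with anything

J4: ends t=8 at or before J9 starts t=22 → clear.
J3: ends t=14 at or before J9 starts t=22 → clear.
J1: ends t=11 at or before J9 starts t=22 → clear.
J5: ends t=17 at or before J9 starts t=22 → clear.
J2: ends t=18 at or before J9 starts t=22 → clear.
J6: ends t=22 at or before J9 starts t=22 → clear.
J7: starts t=27 at or after J9 ends t=23 → clear.
J8: starts t=34 at or after J9 ends t=23 → clear.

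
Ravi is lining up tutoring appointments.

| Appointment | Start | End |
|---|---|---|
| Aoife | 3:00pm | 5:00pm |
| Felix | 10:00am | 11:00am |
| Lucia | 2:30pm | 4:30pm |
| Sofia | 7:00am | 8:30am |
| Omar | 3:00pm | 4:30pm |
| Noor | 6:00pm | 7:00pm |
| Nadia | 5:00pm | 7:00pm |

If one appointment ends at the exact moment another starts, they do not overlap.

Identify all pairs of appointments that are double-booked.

Sorted by start: Sofia, Felix, Lucia, Omar, Aoife, Nadia, Noor.
Felix starts after Sofia ends, so nothing later overlaps Sofia either.
Lucia starts after Felix ends, so nothing later overlaps Felix either.
Omar starts before Lucia ends → Lucia and Omar overlap.
Aoife starts before Lucia ends → Lucia and Aoife overlap.
Nadia starts after Lucia ends, so nothing later overlaps Lucia either.
Aoife starts before Omar ends → Omar and Aoife overlap.
Nadia starts after Omar ends, so nothing later overlaps Omar either.
Nadia starts exactly when Aoife ends (back-to-back, no overlap), so nothing later overlaps Aoife either.
Noor starts before Nadia ends → Nadia and Noor overlap.

Aoife & Lucia, Aoife & Omar, Lucia & Omar, Nadia & Noor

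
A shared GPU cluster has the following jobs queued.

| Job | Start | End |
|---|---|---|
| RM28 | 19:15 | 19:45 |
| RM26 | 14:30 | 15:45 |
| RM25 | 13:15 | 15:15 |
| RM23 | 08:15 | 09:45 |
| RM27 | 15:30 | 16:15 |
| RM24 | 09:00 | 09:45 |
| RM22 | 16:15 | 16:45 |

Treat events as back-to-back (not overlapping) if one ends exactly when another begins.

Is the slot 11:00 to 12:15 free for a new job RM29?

RM23: ends 09:45 at or before RM29 starts 11:00 → clear.
RM24: ends 09:45 at or before RM29 starts 11:00 → clear.
RM25: starts 13:15 at or after RM29 ends 12:15 → clear.
RM26: starts 14:30 at or after RM29 ends 12:15 → clear.
RM27: starts 15:30 at or after RM29 ends 12:15 → clear.
RM22: starts 16:15 at or after RM29 ends 12:15 → clear.
RM28: starts 19:15 at or after RM29 ends 12:15 → clear.

Yes — the slot is free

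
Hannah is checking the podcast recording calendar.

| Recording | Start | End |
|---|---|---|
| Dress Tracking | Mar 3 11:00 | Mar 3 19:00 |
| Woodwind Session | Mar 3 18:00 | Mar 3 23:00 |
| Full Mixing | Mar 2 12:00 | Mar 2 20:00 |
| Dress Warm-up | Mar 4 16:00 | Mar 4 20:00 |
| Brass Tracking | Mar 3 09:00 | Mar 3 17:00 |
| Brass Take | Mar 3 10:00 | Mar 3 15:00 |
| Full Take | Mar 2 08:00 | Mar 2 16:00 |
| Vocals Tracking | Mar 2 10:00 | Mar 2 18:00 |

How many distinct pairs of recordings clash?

Two intervals overlap when each starts before the other ends.
Sorted by start: Full Take, Vocals Tracking, Full Mixing, Brass Tracking, Brass Take, Dress Tracking, Woodwind Session, Dress Warm-up.
Vocals Tracking starts before Full Take ends → Full Take and Vocals Tracking overlap.
Full Mixing starts before Full Take ends → Full Take and Full Mixing overlap.
Brass Tracking starts after Full Take ends, so nothing later overlaps Full Take either.
Full Mixing starts before Vocals Tracking ends → Vocals Tracking and Full Mixing overlap.
Brass Tracking starts after Vocals Tracking ends, so nothing later overlaps Vocals Tracking either.
Brass Tracking starts after Full Mixing ends, so nothing later overlaps Full Mixing either.
Brass Take starts before Brass Tracking ends → Brass Tracking and Brass Take overlap.
Dress Tracking starts before Brass Tracking ends → Brass Tracking and Dress Tracking overlap.
Woodwind Session starts after Brass Tracking ends, so nothing later overlaps Brass Tracking either.
Dress Tracking starts before Brass Take ends → Brass Take and Dress Tracking overlap.
Woodwind Session starts after Brass Take ends, so nothing later overlaps Brass Take either.
Woodwind Session starts before Dress Tracking ends → Dress Tracking and Woodwind Session overlap.
Dress Warm-up starts after Dress Tracking ends.
Dress Warm-up starts after Woodwind Session ends.
Overlapping pairs: Brass Take & Brass Tracking, Brass Take & Dress Tracking, Brass Tracking & Dress Tracking, Dress Tracking & Woodwind Session, Full Mixing & Full Take, Full Mixing & Vocals Tracking, Full Take & Vocals Tracking — 7 in total.

7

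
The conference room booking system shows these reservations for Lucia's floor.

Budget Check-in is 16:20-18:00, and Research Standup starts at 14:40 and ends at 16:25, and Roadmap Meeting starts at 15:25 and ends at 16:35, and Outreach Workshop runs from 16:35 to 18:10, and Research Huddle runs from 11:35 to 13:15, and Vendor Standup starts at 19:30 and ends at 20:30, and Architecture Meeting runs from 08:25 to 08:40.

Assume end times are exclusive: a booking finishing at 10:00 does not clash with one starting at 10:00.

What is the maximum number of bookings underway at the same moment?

Sweep the timeline, counting +1 at each start and −1 at each end (ends before starts at a tie):
08:25 start Architecture Meeting → 1
08:40 end Architecture Meeting → 0
11:35 start Research Huddle → 1
13:15 end Research Huddle → 0
14:40 start Research Standup → 1
15:25 start Roadmap Meeting → 2
16:20 start Budget Check-in → 3
16:25 end Research Standup → 2
16:35 end Roadmap Meeting → 1
16:35 start Outreach Workshop → 2
18:00 end Budget Check-in → 1
18:10 end Outreach Workshop → 0
19:30 start Vendor Standup → 1
20:30 end Vendor Standup → 0
Peak is 3, at 16:20 (Budget Check-in, Research Standup, Roadmap Meeting).

3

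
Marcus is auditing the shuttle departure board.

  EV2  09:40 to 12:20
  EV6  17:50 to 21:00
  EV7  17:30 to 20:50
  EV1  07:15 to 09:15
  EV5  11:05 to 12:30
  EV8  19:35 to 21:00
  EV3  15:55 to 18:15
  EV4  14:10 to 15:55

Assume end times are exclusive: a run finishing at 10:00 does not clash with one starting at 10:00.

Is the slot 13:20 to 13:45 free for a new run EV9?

Yes — the slot is free

EV1: ends 09:15 at or before EV9 starts 13:20 → clear.
EV2: ends 12:20 at or before EV9 starts 13:20 → clear.
EV5: ends 12:30 at or before EV9 starts 13:20 → clear.
EV4: starts 14:10 at or after EV9 ends 13:45 → clear.
EV3: starts 15:55 at or after EV9 ends 13:45 → clear.
EV7: starts 17:30 at or after EV9 ends 13:45 → clear.
EV6: starts 17:50 at or after EV9 ends 13:45 → clear.
EV8: starts 19:35 at or after EV9 ends 13:45 → clear.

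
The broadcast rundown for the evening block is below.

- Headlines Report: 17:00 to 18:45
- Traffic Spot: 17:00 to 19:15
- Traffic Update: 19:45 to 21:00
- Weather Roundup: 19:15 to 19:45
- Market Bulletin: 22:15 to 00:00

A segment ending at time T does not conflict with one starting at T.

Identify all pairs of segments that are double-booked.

Headlines Report & Traffic Spot

Check each pair: they overlap iff neither finishes before the other starts.
Sorted by start: Headlines Report, Traffic Spot, Weather Roundup, Traffic Update, Market Bulletin.
Traffic Spot starts before Headlines Report ends → Headlines Report and Traffic Spot overlap.
Weather Roundup starts after Headlines Report ends; Headlines Report is clear from here.
Weather Roundup starts exactly when Traffic Spot ends (back-to-back, no overlap); Traffic Spot is clear from here.
Traffic Update starts exactly when Weather Roundup ends (back-to-back, no overlap); Weather Roundup is clear from here.
Market Bulletin starts after Traffic Update ends.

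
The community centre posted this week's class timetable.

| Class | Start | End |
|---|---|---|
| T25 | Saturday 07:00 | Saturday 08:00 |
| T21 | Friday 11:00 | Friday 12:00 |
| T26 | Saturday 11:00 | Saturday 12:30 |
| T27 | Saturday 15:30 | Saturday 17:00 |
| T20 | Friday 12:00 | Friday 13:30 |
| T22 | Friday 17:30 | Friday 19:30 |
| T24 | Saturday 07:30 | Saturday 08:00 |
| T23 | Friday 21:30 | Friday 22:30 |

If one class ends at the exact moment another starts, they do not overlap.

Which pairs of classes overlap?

Sorted by start: T21, T20, T22, T23, T25, T24, T26, T27.
T20 starts exactly when T21 ends (back-to-back, no overlap); T21 is clear from here.
T22 starts after T20 ends; T20 is clear from here.
T23 starts after T22 ends; T22 is clear from here.
T25 starts after T23 ends; T23 is clear from here.
T24 starts before T25 ends → T25 and T24 overlap.
T26 starts after T25 ends; T25 is clear from here.
T26 starts after T24 ends; T24 is clear from here.
T27 starts after T26 ends.

T24 & T25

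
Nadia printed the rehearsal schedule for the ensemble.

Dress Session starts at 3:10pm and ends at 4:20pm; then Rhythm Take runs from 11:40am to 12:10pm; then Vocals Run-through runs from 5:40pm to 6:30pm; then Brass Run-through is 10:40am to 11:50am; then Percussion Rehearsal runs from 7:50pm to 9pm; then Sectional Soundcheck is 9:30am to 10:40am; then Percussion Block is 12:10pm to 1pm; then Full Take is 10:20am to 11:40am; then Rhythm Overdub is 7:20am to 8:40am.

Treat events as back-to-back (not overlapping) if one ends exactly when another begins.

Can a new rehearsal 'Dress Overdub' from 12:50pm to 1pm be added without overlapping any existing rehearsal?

No — it overlaps Percussion Block

Rhythm Overdub: ends 8:40am at or before Dress Overdub starts 12:50pm → clear.
Sectional Soundcheck: ends 10:40am at or before Dress Overdub starts 12:50pm → clear.
Full Take: ends 11:40am at or before Dress Overdub starts 12:50pm → clear.
Brass Run-through: ends 11:50am at or before Dress Overdub starts 12:50pm → clear.
Rhythm Take: ends 12:10pm at or before Dress Overdub starts 12:50pm → clear.
Percussion Block: starts 12:10pm before Dress Overdub ends 1pm, and ends 1pm after Dress Overdub starts 12:50pm → overlap.
Dress Session: starts 3:10pm at or after Dress Overdub ends 1pm → clear.
Vocals Run-through: starts 5:40pm at or after Dress Overdub ends 1pm → clear.
Percussion Rehearsal: starts 7:50pm at or after Dress Overdub ends 1pm → clear.
Dress Overdub overlaps Percussion Block.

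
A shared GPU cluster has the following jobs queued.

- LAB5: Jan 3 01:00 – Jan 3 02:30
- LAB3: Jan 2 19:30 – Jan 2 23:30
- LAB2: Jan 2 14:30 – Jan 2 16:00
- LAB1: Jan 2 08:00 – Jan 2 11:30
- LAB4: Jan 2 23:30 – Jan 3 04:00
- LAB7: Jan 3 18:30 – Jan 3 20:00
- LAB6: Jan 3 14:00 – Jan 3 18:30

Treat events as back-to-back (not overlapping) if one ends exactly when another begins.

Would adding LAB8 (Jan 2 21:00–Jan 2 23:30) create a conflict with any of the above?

Yes — it overlaps LAB3

LAB1: ends Jan 2 11:30 at or before LAB8 starts Jan 2 21:00 → clear.
LAB2: ends Jan 2 16:00 at or before LAB8 starts Jan 2 21:00 → clear.
LAB3: starts Jan 2 19:30 before LAB8 ends Jan 2 23:30, and ends Jan 2 23:30 after LAB8 starts Jan 2 21:00 → overlap.
LAB4: starts Jan 2 23:30 at or after LAB8 ends Jan 2 23:30 → clear.
LAB5: starts Jan 3 01:00 at or after LAB8 ends Jan 2 23:30 → clear.
LAB6: starts Jan 3 14:00 at or after LAB8 ends Jan 2 23:30 → clear.
LAB7: starts Jan 3 18:30 at or after LAB8 ends Jan 2 23:30 → clear.
LAB8 overlaps LAB3.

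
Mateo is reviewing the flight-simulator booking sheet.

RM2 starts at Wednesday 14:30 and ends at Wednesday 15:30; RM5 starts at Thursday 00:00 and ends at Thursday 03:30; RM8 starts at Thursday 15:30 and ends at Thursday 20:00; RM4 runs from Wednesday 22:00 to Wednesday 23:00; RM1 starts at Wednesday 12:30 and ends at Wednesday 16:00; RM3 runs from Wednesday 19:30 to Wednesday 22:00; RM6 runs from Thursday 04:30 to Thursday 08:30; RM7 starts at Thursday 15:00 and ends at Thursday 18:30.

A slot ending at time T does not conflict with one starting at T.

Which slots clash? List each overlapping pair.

Sorted by start: RM1, RM2, RM3, RM4, RM5, RM6, RM7, RM8.
RM2 starts before RM1 ends → RM1 and RM2 overlap.
RM3 starts after RM1 ends; RM1 is clear from here.
RM3 starts after RM2 ends; RM2 is clear from here.
RM4 starts exactly when RM3 ends (back-to-back, no overlap); RM3 is clear from here.
RM5 starts after RM4 ends; RM4 is clear from here.
RM6 starts after RM5 ends; RM5 is clear from here.
RM7 starts after RM6 ends; RM6 is clear from here.
RM8 starts before RM7 ends → RM7 and RM8 overlap.

RM1 & RM2, RM7 & RM8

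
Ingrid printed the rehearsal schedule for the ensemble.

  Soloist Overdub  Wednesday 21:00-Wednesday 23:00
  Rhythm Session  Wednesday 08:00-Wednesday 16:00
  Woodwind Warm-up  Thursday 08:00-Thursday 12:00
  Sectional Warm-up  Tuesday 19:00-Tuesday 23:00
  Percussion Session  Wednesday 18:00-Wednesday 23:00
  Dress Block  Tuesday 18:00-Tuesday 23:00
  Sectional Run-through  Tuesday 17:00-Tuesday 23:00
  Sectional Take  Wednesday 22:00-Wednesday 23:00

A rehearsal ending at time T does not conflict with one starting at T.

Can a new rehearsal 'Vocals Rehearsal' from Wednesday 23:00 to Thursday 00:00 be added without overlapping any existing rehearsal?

Yes — the slot is free

Sectional Run-through: ends Tuesday 23:00 at or before Vocals Rehearsal starts Wednesday 23:00 → clear.
Dress Block: ends Tuesday 23:00 at or before Vocals Rehearsal starts Wednesday 23:00 → clear.
Sectional Warm-up: ends Tuesday 23:00 at or before Vocals Rehearsal starts Wednesday 23:00 → clear.
Rhythm Session: ends Wednesday 16:00 at or before Vocals Rehearsal starts Wednesday 23:00 → clear.
Percussion Session: ends Wednesday 23:00 at or before Vocals Rehearsal starts Wednesday 23:00 → clear.
Soloist Overdub: ends Wednesday 23:00 at or before Vocals Rehearsal starts Wednesday 23:00 → clear.
Sectional Take: ends Wednesday 23:00 at or before Vocals Rehearsal starts Wednesday 23:00 → clear.
Woodwind Warm-up: starts Thursday 08:00 at or after Vocals Rehearsal ends Thursday 00:00 → clear.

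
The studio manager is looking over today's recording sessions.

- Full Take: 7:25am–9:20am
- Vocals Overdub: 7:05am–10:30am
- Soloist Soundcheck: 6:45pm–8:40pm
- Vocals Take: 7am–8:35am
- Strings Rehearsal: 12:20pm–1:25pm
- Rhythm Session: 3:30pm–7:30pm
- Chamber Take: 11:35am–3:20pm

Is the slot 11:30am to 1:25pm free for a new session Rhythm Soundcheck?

Vocals Take: ends 8:35am at or before Rhythm Soundcheck starts 11:30am → clear.
Vocals Overdub: ends 10:30am at or before Rhythm Soundcheck starts 11:30am → clear.
Full Take: ends 9:20am at or before Rhythm Soundcheck starts 11:30am → clear.
Chamber Take: starts 11:35am before Rhythm Soundcheck ends 1:25pm, and ends 3:20pm after Rhythm Soundcheck starts 11:30am → overlap.
Strings Rehearsal: starts 12:20pm before Rhythm Soundcheck ends 1:25pm, and ends 1:25pm after Rhythm Soundcheck starts 11:30am → overlap.
Rhythm Session: starts 3:30pm at or after Rhythm Soundcheck ends 1:25pm → clear.
Soloist Soundcheck: starts 6:45pm at or after Rhythm Soundcheck ends 1:25pm → clear.
Rhythm Soundcheck overlaps Chamber Take, Strings Rehearsal.

No — it overlaps Chamber Take, Strings Rehearsal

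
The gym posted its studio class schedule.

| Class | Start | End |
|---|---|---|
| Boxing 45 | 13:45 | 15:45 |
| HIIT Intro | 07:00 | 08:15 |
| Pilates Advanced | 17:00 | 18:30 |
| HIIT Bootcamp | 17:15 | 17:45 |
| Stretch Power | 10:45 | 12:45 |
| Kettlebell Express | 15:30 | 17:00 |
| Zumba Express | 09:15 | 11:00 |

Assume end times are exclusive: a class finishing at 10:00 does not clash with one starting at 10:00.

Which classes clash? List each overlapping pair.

Sorted by start: HIIT Intro, Zumba Express, Stretch Power, Boxing 45, Kettlebell Express, Pilates Advanced, HIIT Bootcamp.
Zumba Express starts after HIIT Intro ends, so HIIT Intro has no further overlaps.
Stretch Power starts before Zumba Express ends → Zumba Express and Stretch Power overlap.
Boxing 45 starts after Zumba Express ends, so Zumba Express has no further overlaps.
Boxing 45 starts after Stretch Power ends, so Stretch Power has no further overlaps.
Kettlebell Express starts before Boxing 45 ends → Boxing 45 and Kettlebell Express overlap.
Pilates Advanced starts after Boxing 45 ends, so Boxing 45 has no further overlaps.
Pilates Advanced starts exactly when Kettlebell Express ends (back-to-back, no overlap), so Kettlebell Express has no further overlaps.
HIIT Bootcamp starts before Pilates Advanced ends → Pilates Advanced and HIIT Bootcamp overlap.

Boxing 45 & Kettlebell Express, HIIT Bootcamp & Pilates Advanced, Stretch Power & Zumba Express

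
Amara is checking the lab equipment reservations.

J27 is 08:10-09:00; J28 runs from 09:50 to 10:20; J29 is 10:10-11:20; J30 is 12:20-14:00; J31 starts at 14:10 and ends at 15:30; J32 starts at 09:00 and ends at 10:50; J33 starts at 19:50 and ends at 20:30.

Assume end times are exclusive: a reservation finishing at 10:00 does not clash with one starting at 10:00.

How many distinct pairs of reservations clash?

3

Sorted by start: J27, J32, J28, J29, J30, J31, J33.
J32 starts exactly when J27 ends (back-to-back, no overlap), so J27 has no further overlaps.
J28 starts before J32 ends → J32 and J28 overlap.
J29 starts before J32 ends → J32 and J29 overlap.
J30 starts after J32 ends, so J32 has no further overlaps.
J29 starts before J28 ends → J28 and J29 overlap.
J30 starts after J28 ends, so J28 has no further overlaps.
J30 starts after J29 ends, so J29 has no further overlaps.
J31 starts after J30 ends, so J30 has no further overlaps.
J33 starts after J31 ends.
Overlapping pairs: J28 & J29, J28 & J32, J29 & J32 — 3 in total.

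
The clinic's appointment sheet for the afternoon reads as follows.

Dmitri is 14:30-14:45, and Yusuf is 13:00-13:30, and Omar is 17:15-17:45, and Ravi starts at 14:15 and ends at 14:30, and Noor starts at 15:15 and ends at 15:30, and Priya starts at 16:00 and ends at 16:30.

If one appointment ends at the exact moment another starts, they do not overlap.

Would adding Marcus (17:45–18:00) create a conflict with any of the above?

No — it doesn't clash with anything

Yusuf: ends 13:30 at or before Marcus starts 17:45 → clear.
Ravi: ends 14:30 at or before Marcus starts 17:45 → clear.
Dmitri: ends 14:45 at or before Marcus starts 17:45 → clear.
Noor: ends 15:30 at or before Marcus starts 17:45 → clear.
Priya: ends 16:30 at or before Marcus starts 17:45 → clear.
Omar: ends 17:45 at or before Marcus starts 17:45 → clear.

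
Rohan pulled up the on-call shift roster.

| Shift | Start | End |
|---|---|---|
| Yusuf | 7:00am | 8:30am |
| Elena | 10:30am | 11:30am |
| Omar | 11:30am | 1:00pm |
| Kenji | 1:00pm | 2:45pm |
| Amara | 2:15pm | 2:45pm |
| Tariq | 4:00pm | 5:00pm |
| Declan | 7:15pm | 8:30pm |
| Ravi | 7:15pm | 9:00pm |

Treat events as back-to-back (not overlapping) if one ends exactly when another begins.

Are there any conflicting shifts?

Yes

Two intervals overlap when each starts before the other ends.
Sorted by start: Yusuf, Elena, Omar, Kenji, Amara, Tariq, Declan, Ravi.
Elena starts after Yusuf ends, so nothing later overlaps Yusuf either.
Omar starts exactly when Elena ends (back-to-back, no overlap), so nothing later overlaps Elena either.
Kenji starts exactly when Omar ends (back-to-back, no overlap), so nothing later overlaps Omar either.
Amara starts before Kenji ends → Kenji and Amara overlap.
That's a conflict, so the schedule is not conflict-free.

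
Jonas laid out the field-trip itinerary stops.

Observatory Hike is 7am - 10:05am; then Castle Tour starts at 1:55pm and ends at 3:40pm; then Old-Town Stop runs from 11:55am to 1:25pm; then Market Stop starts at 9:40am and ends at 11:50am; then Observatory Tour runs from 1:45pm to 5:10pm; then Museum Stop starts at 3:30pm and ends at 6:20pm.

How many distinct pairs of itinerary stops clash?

Two intervals overlap when each starts before the other ends.
Sorted by start: Observatory Hike, Market Stop, Old-Town Stop, Observatory Tour, Castle Tour, Museum Stop.
Market Stop starts before Observatory Hike ends → Observatory Hike and Market Stop overlap.
Old-Town Stop starts after Observatory Hike ends; Observatory Hike is clear from here.
Old-Town Stop starts after Market Stop ends; Market Stop is clear from here.
Observatory Tour starts after Old-Town Stop ends; Old-Town Stop is clear from here.
Castle Tour starts before Observatory Tour ends → Observatory Tour and Castle Tour overlap.
Museum Stop starts before Observatory Tour ends → Observatory Tour and Museum Stop overlap.
Museum Stop starts before Castle Tour ends → Castle Tour and Museum Stop overlap.
Overlapping pairs: Castle Tour & Museum Stop, Castle Tour & Observatory Tour, Market Stop & Observatory Hike, Museum Stop & Observatory Tour — 4 in total.

4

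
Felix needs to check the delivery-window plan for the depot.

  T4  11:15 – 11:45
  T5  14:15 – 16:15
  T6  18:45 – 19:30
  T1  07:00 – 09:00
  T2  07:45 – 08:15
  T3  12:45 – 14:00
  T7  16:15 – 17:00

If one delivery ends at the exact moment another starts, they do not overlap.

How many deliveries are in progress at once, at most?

2

Sweep the timeline, counting +1 at each start and −1 at each end (ends before starts at a tie):
07:00 start T1 → 1
07:45 start T2 → 2
08:15 end T2 → 1
09:00 end T1 → 0
11:15 start T4 → 1
11:45 end T4 → 0
12:45 start T3 → 1
14:00 end T3 → 0
14:15 start T5 → 1
16:15 end T5 → 0
16:15 start T7 → 1
17:00 end T7 → 0
18:45 start T6 → 1
19:30 end T6 → 0
Peak is 2, at 07:45 (T1, T2).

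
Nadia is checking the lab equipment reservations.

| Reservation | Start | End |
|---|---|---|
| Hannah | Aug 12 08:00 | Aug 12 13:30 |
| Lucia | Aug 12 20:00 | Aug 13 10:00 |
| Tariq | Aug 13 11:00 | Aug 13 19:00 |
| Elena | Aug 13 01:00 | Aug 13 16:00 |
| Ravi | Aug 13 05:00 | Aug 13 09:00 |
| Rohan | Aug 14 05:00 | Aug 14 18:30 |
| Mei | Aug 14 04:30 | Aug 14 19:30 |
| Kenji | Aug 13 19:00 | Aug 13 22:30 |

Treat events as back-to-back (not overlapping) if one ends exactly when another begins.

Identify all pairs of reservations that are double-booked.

Check each pair: they overlap iff neither finishes before the other starts.
Sorted by start: Hannah, Lucia, Elena, Ravi, Tariq, Kenji, Mei, Rohan.
Lucia starts after Hannah ends, so nothing later overlaps Hannah either.
Elena starts before Lucia ends → Lucia and Elena overlap.
Ravi starts before Lucia ends → Lucia and Ravi overlap.
Tariq starts after Lucia ends, so nothing later overlaps Lucia either.
Ravi starts before Elena ends → Elena and Ravi overlap.
Tariq starts before Elena ends → Elena and Tariq overlap.
Kenji starts after Elena ends, so nothing later overlaps Elena either.
Tariq starts after Ravi ends, so nothing later overlaps Ravi either.
Kenji starts exactly when Tariq ends (back-to-back, no overlap), so nothing later overlaps Tariq either.
Mei starts after Kenji ends, so nothing later overlaps Kenji either.
Rohan starts before Mei ends → Mei and Rohan overlap.

Elena & Lucia, Elena & Ravi, Elena & Tariq, Lucia & Ravi, Mei & Rohan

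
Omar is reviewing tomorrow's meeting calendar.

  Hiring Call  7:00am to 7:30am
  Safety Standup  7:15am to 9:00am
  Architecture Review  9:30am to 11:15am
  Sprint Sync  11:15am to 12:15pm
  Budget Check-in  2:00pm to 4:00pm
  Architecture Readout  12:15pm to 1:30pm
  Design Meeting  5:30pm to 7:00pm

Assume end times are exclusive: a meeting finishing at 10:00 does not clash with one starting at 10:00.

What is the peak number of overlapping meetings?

2

Sweep the timeline, counting +1 at each start and −1 at each end (ends before starts at a tie):
7:00am start Hiring Call → 1
7:15am start Safety Standup → 2
7:30am end Hiring Call → 1
9:00am end Safety Standup → 0
9:30am start Architecture Review → 1
11:15am end Architecture Review → 0
11:15am start Sprint Sync → 1
12:15pm end Sprint Sync → 0
12:15pm start Architecture Readout → 1
1:30pm end Architecture Readout → 0
2:00pm start Budget Check-in → 1
4:00pm end Budget Check-in → 0
5:30pm start Design Meeting → 1
7:00pm end Design Meeting → 0
Peak is 2, at 7:15am (Hiring Call, Safety Standup).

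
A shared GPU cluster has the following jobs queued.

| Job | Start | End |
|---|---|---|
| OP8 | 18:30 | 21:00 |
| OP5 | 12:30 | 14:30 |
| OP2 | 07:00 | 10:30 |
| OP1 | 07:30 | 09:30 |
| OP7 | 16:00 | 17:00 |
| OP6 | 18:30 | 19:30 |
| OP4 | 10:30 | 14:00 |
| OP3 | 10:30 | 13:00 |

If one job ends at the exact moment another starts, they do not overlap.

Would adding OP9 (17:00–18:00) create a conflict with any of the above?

No — it doesn't clash with anything

OP2: ends 10:30 at or before OP9 starts 17:00 → clear.
OP1: ends 09:30 at or before OP9 starts 17:00 → clear.
OP3: ends 13:00 at or before OP9 starts 17:00 → clear.
OP4: ends 14:00 at or before OP9 starts 17:00 → clear.
OP5: ends 14:30 at or before OP9 starts 17:00 → clear.
OP7: ends 17:00 at or before OP9 starts 17:00 → clear.
OP6: starts 18:30 at or after OP9 ends 18:00 → clear.
OP8: starts 18:30 at or after OP9 ends 18:00 → clear.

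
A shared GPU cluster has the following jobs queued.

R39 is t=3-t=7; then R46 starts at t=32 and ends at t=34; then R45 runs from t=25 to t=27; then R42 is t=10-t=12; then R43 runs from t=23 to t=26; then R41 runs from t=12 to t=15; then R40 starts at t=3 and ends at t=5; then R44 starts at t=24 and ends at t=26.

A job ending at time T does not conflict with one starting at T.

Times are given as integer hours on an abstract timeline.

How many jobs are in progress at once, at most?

3

Sweep the timeline, counting +1 at each start and −1 at each end (ends before starts at a tie):
t=3 start R39 → 1
t=3 start R40 → 2
t=5 end R40 → 1
t=7 end R39 → 0
t=10 start R42 → 1
t=12 end R42 → 0
t=12 start R41 → 1
t=15 end R41 → 0
t=23 start R43 → 1
t=24 start R44 → 2
t=25 start R45 → 3
t=26 end R43 → 2
t=26 end R44 → 1
t=27 end R45 → 0
t=32 start R46 → 1
t=34 end R46 → 0
Peak is 3, at t=25 (R43, R44, R45).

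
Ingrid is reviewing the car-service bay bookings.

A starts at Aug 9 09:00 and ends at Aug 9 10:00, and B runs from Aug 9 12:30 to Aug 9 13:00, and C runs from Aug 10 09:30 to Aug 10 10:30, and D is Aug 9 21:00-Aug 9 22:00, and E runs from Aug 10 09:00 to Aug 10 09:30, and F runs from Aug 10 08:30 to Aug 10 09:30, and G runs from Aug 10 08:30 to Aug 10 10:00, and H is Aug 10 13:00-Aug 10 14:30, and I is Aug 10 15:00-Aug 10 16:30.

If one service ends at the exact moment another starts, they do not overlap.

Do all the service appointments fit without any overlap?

No

Sorted by start: A, B, D, F, G, E, C, H, I.
B starts after A ends; A is clear from here.
D starts after B ends; B is clear from here.
F starts after D ends; D is clear from here.
G starts before F ends → F and G overlap.
That's a conflict, so the schedule is not conflict-free.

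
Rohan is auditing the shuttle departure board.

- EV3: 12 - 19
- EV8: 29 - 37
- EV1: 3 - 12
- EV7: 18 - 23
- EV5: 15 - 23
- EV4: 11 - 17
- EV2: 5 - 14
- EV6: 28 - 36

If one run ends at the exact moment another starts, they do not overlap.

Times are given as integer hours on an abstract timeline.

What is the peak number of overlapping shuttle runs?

3

Walk through starts and ends in time order (an end at T is processed before a start at T):
3 start EV1 → 1
5 start EV2 → 2
11 start EV4 → 3
12 end EV1 → 2
12 start EV3 → 3
14 end EV2 → 2
15 start EV5 → 3
17 end EV4 → 2
18 start EV7 → 3
19 end EV3 → 2
23 end EV5 → 1
23 end EV7 → 0
28 start EV6 → 1
29 start EV8 → 2
36 end EV6 → 1
37 end EV8 → 0
Peak is 3, at 11 (EV1, EV2, EV4).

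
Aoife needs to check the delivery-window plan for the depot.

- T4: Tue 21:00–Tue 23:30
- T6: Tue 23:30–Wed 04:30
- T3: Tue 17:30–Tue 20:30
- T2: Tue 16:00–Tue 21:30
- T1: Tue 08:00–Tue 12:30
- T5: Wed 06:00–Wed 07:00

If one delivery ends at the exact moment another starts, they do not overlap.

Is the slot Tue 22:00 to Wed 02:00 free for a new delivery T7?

T1: ends Tue 12:30 at or before T7 starts Tue 22:00 → clear.
T2: ends Tue 21:30 at or before T7 starts Tue 22:00 → clear.
T3: ends Tue 20:30 at or before T7 starts Tue 22:00 → clear.
T4: starts Tue 21:00 before T7 ends Wed 02:00, and ends Tue 23:30 after T7 starts Tue 22:00 → overlap.
T6: starts Tue 23:30 before T7 ends Wed 02:00, and ends Wed 04:30 after T7 starts Tue 22:00 → overlap.
T5: starts Wed 06:00 at or after T7 ends Wed 02:00 → clear.
T7 overlaps T4, T6.

No — it overlaps T4, T6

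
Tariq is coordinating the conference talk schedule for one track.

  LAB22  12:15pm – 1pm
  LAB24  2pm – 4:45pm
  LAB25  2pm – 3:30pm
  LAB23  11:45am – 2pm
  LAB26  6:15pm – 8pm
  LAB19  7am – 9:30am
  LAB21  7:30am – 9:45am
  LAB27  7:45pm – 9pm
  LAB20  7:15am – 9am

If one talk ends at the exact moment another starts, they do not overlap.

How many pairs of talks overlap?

6

Sorted by start: LAB19, LAB20, LAB21, LAB23, LAB22, LAB24, LAB25, LAB26, LAB27.
LAB20 starts before LAB19 ends → LAB19 and LAB20 overlap.
LAB21 starts before LAB19 ends → LAB19 and LAB21 overlap.
LAB23 starts after LAB19 ends — done with LAB19.
LAB21 starts before LAB20 ends → LAB20 and LAB21 overlap.
LAB23 starts after LAB20 ends — done with LAB20.
LAB23 starts after LAB21 ends — done with LAB21.
LAB22 starts before LAB23 ends → LAB23 and LAB22 overlap.
LAB24 starts exactly when LAB23 ends (back-to-back, no overlap) — done with LAB23.
LAB24 starts after LAB22 ends — done with LAB22.
LAB25 starts before LAB24 ends → LAB24 and LAB25 overlap.
LAB26 starts after LAB24 ends — done with LAB24.
LAB26 starts after LAB25 ends — done with LAB25.
LAB27 starts before LAB26 ends → LAB26 and LAB27 overlap.
Overlapping pairs: LAB19 & LAB20, LAB19 & LAB21, LAB20 & LAB21, LAB22 & LAB23, LAB24 & LAB25, LAB26 & LAB27 — 6 in total.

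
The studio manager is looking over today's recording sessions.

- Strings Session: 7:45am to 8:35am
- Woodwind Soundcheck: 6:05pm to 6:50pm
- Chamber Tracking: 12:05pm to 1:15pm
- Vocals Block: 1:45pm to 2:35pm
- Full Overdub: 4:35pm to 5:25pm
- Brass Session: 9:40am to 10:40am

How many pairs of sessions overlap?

Sorted by start: Strings Session, Brass Session, Chamber Tracking, Vocals Block, Full Overdub, Woodwind Soundcheck.
Brass Session starts after Strings Session ends, so Strings Session has no further overlaps.
Chamber Tracking starts after Brass Session ends, so Brass Session has no further overlaps.
Vocals Block starts after Chamber Tracking ends, so Chamber Tracking has no further overlaps.
Full Overdub starts after Vocals Block ends, so Vocals Block has no further overlaps.
Woodwind Soundcheck starts after Full Overdub ends.
No pair overlaps.

0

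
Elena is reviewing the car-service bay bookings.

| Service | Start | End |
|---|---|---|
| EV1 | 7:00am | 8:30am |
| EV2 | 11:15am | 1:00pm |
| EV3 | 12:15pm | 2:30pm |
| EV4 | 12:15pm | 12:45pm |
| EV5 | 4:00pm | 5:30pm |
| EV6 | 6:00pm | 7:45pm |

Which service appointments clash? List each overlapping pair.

EV2 & EV3, EV2 & EV4, EV3 & EV4

Sorted by start: EV1, EV2, EV3, EV4, EV5, EV6.
EV2 starts after EV1 ends, so EV1 has no further overlaps.
EV3 starts before EV2 ends → EV2 and EV3 overlap.
EV4 starts before EV2 ends → EV2 and EV4 overlap.
EV5 starts after EV2 ends, so EV2 has no further overlaps.
EV4 starts before EV3 ends → EV3 and EV4 overlap.
EV5 starts after EV3 ends, so EV3 has no further overlaps.
EV5 starts after EV4 ends, so EV4 has no further overlaps.
EV6 starts after EV5 ends.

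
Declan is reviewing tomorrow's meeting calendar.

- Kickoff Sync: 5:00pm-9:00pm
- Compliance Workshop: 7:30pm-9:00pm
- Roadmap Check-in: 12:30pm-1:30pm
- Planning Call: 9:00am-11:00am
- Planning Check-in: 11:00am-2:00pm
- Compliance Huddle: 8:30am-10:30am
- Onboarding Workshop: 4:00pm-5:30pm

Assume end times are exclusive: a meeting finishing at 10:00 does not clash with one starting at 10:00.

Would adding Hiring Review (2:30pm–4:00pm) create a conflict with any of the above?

Compliance Huddle: ends 10:30am at or before Hiring Review starts 2:30pm → clear.
Planning Call: ends 11:00am at or before Hiring Review starts 2:30pm → clear.
Planning Check-in: ends 2:00pm at or before Hiring Review starts 2:30pm → clear.
Roadmap Check-in: ends 1:30pm at or before Hiring Review starts 2:30pm → clear.
Onboarding Workshop: starts 4:00pm at or after Hiring Review ends 4:00pm → clear.
Kickoff Sync: starts 5:00pm at or after Hiring Review ends 4:00pm → clear.
Compliance Workshop: starts 7:30pm at or after Hiring Review ends 4:00pm → clear.

No — it doesn't clash with anything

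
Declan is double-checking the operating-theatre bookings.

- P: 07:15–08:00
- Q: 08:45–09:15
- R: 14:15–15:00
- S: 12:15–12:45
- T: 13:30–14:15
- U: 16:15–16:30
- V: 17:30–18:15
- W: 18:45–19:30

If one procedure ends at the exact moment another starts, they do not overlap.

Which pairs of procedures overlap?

Sorted by start: P, Q, S, T, R, U, V, W.
Q starts after P ends, so P has no further overlaps.
S starts after Q ends, so Q has no further overlaps.
T starts after S ends, so S has no further overlaps.
R starts exactly when T ends (back-to-back, no overlap), so T has no further overlaps.
U starts after R ends, so R has no further overlaps.
V starts after U ends, so U has no further overlaps.
W starts after V ends.

no conflicts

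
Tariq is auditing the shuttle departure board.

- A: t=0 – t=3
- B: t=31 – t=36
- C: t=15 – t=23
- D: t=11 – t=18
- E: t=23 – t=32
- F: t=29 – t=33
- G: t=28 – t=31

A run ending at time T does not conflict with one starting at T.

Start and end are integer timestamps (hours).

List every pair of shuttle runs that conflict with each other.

Check each pair: they overlap iff neither finishes before the other starts.
Sorted by start: A, D, C, E, G, F, B.
D starts after A ends, so A has no further overlaps.
C starts before D ends → D and C overlap.
E starts after D ends, so D has no further overlaps.
E starts exactly when C ends (back-to-back, no overlap), so C has no further overlaps.
G starts before E ends → E and G overlap.
F starts before E ends → E and F overlap.
B starts before E ends → E and B overlap.
F starts before G ends → G and F overlap.
B starts exactly when G ends (back-to-back, no overlap).
B starts before F ends → F and B overlap.

B & E, B & F, C & D, E & F, E & G, F & G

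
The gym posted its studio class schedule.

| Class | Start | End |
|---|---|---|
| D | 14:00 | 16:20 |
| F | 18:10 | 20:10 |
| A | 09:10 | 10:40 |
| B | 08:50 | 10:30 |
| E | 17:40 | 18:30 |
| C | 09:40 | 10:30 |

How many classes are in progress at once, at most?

Sort all start/end points and keep a running count:
08:50 start B → 1
09:10 start A → 2
09:40 start C → 3
10:30 end B → 2
10:30 end C → 1
10:40 end A → 0
14:00 start D → 1
16:20 end D → 0
17:40 start E → 1
18:10 start F → 2
18:30 end E → 1
20:10 end F → 0
Peak is 3, at 09:40 (A, B, C).

3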